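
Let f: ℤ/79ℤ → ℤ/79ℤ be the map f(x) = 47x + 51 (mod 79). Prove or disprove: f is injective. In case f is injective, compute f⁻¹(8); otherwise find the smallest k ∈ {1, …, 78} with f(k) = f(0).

Recall: f is injective if f(s) = f(t) implies s = t.
Suppose f(s) = f(t) in ℤ/79ℤ. Then 47s + 51 ≡ 47t + 51 (mod 79), so 47(s − t) ≡ 0 (mod 79).
Since gcd(47, 79) = 1, 47 is invertible modulo 79, hence s − t ≡ 0 (mod 79), i.e. s = t.
Therefore f is injective.
We now compute 47⁻¹ mod 79 explicitly. Euclid's algorithm: 79 = 1·47 + 32, 47 = 1·32 + 15, 32 = 2·15 + 2, 15 = 7·2 + 1; back-substituting gives 1 = 37·47 − 22·79, so 47⁻¹ ≡ 37 (mod 79).
Since f is injective, we find f⁻¹(8): we need 47x ≡ 8 − 51 ≡ 36 (mod 79). Using 47⁻¹ = 37: x ≡ 37·36 = 1332 = 16·79 + 68, so x = 68.
Check: f(68) = 47·68 + 51 = 3247 = 41·79 + 8 ≡ 8 (mod 79).

68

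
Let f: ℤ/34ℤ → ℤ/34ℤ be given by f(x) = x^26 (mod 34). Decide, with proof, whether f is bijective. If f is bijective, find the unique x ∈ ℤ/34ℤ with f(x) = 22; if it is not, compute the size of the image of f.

f(16): Repeated squaring mod 34: 16^1 ≡ 16, 16^2 ≡ 16² = 256 ≡ 18, 16^4 ≡ 18² = 324 ≡ 18, 16^8 ≡ 18² = 324 ≡ 18, 16^16 ≡ 18² = 324 ≡ 18. Since 26 = 16 + 8 + 2, 16^26 ≡ 18·18·18: 18·18 = 324 ≡ 18, then 18·18 = 324 ≡ 18. So 16^26 ≡ 18 (mod 34).
f(18): Repeated squaring mod 34: 18^1 ≡ 18, 18^2 ≡ 18² = 324 ≡ 18, 18^4 ≡ 18² = 324 ≡ 18, 18^8 ≡ 18² = 324 ≡ 18, 18^16 ≡ 18² = 324 ≡ 18. Since 26 = 16 + 8 + 2, 18^26 ≡ 18·18·18: 18·18 = 324 ≡ 18, then 18·18 = 324 ≡ 18. So 18^26 ≡ 18 (mod 34).
So f(16) = f(18) = 18 while 16 ≠ 18, hence f is not injective, hence not bijective.
Since f is not bijective, we determine |image(f)|. Computing x^26 mod 34 for each x (by repeated squaring, reducing mod 34 at every step), the values f(0), f(1), …, f(33) are: 0, 1, 4, 25, 16, 9, 32, 19, 30, 13, 2, 15, 26, 33, 8, 21, 18, 17, 18, 21, 8, 33, 26, 15, 2, 13, 30, 19, 32, 9, 16, 25, 4, 1.
The distinct values are {0, 1, 2, 4, 8, 9, 13, 15, 16, 17, 18, 19, 21, 25, 26, 30, 32, 33}; there are 18 of them.

18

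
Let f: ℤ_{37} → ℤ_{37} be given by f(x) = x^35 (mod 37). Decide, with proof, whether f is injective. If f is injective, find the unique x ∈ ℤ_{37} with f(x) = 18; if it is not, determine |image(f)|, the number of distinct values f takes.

Since 37 is prime, the nonzero elements of ℤ_{37} form a cyclic group of order 36.
As gcd(35, 36) = 1, raising to the 35th power is a bijection on this group: if u^35 ≡ v^35 then (uv^{−1})^35 = 1, and the only element of order dividing gcd(35, 36) = 1 is 1, so u = v.
With f(0) = 0 this makes f injective on all of ℤ_{37}, hence bijective (finite equal-size domain and codomain). In particular f is injective.
Since f is injective, we find the preimage of 18. The inverse of x ↦ x^35 on (ℤ_{37})^× is x ↦ x^35, because 35·35 = 1225 = 34·36 + 1 ≡ 1 (mod 36) and x^{36} = 1 for x ≠ 0 (Fermat). So f⁻¹(18) = 18^35 mod 37.
Repeated squaring mod 37: 18^1 ≡ 18, 18^2 ≡ 18² = 324 ≡ 28, 18^4 ≡ 28² = 784 ≡ 7, 18^8 ≡ 7² = 49 ≡ 12, 18^16 ≡ 12² = 144 ≡ 33, 18^32 ≡ 33² = 1089 ≡ 16. Since 35 = 32 + 2 + 1, 18^35 ≡ 16·28·18: 16·28 = 448 ≡ 4, then 4·18 = 72 ≡ 35. So 18^35 ≡ 35 (mod 37).
Hence f⁻¹(18) = 35.

35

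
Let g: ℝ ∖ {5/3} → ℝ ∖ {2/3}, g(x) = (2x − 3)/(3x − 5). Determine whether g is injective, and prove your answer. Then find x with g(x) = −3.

18/11

Suppose g(s) = g(t). Cross-multiplying: (2s − 3)(3t − 5) = (2t − 3)(3s − 5).
Expanding both sides and cancelling the symmetric terms leaves −1·(s − t) = 0. Since −1 ≠ 0, s = t. So g is injective.
Solving g(x) = −3: cross-multiplying gives 2x − 3 = −3(3x − 5), which rearranges to 11x = 18, so x = 18/11.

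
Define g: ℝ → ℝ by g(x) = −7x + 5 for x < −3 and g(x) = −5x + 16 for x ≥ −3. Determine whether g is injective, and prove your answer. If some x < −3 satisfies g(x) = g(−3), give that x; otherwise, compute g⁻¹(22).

-26/7

Both pieces are strictly decreasing (slopes −7 and −5), so each is injective on its own interval.
The left piece maps (−∞, −3) onto (26, ∞); the right piece maps [−3, ∞) onto (−∞, 31].
These images overlap. In particular g(−3) = 31 (right piece), and solving −7x + 5 = 31 on the left piece gives x = −26/7 < −3.
So g(−26/7) = g(−3) with −26/7 ≠ −3, and g is not injective. This x = −26/7 is the requested value below −3.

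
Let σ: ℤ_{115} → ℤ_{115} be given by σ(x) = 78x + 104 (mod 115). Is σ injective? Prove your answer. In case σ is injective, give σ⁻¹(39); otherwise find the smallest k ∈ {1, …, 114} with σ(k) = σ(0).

If σ(s) = σ(t), then 78s ≡ 78t (mod 115). Because gcd(78, 115) = 1, we may cancel 78 to get s ≡ t (mod 115).
So σ is injective.
We now compute 78⁻¹ mod 115 explicitly. Euclid's algorithm: 115 = 1·78 + 37, 78 = 2·37 + 4, 37 = 9·4 + 1; back-substituting gives 1 = 87·78 − 59·115, so 78⁻¹ ≡ 87 (mod 115).
Since σ is injective, we compute σ⁻¹(39): solve 78x + 104 ≡ 39 (mod 115), i.e. 78x ≡ 50 (mod 115).
Multiplying by 78⁻¹ = 87 gives x ≡ 87·50 = 4350 = 37·115 + 95 ≡ 95 (mod 115).
Check: σ(95) = 78·95 + 104 = 7514 = 65·115 + 39 ≡ 39 (mod 115).

95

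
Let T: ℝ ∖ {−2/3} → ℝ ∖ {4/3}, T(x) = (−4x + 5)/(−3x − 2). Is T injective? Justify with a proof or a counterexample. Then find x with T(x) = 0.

5/4

Suppose T(u) = T(v). Cross-multiplying: (−4u + 5)(−3v − 2) = (−4v + 5)(−3u − 2).
Expanding both sides and cancelling the symmetric terms leaves 23·(u − v) = 0. Since 23 ≠ 0, u = v. Thus T is injective.
Solving T(x) = 0: cross-multiplying gives −4x + 5 = 0(−3x − 2), which rearranges to −4x = −5, so x = 5/4.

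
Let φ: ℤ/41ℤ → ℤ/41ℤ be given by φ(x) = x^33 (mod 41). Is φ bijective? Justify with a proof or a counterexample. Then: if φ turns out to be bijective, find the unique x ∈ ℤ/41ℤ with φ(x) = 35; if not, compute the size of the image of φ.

15

Since 41 is prime, the nonzero elements of ℤ/41ℤ form a cyclic group of order 40.
As gcd(33, 40) = 1, raising to the 33rd power is a bijection on this group: if u^33 ≡ v^33 then (uv^{−1})^33 = 1, and the only element of order dividing gcd(33, 40) = 1 is 1, so u = v.
With φ(0) = 0 this makes φ injective on all of ℤ/41ℤ, hence bijective (finite equal-size domain and codomain). In particular φ is bijective.
Since φ is bijective, we find the preimage of 35. The inverse of x ↦ x^33 on (ℤ/41ℤ)^× is x ↦ x^17, because 33·17 = 561 = 14·40 + 1 ≡ 1 (mod 40) and x^{40} = 1 for x ≠ 0 (Fermat). So φ⁻¹(35) = 35^17 mod 41.
Repeated squaring mod 41: 35^1 ≡ 35, 35^2 ≡ 35² = 1225 ≡ 36, 35^4 ≡ 36² = 1296 ≡ 25, 35^8 ≡ 25² = 625 ≡ 10, 35^16 ≡ 10² = 100 ≡ 18. Since 17 = 16 + 1, 35^17 ≡ 18·35: 18·35 = 630 ≡ 15. So 35^17 ≡ 15 (mod 41).
Hence φ⁻¹(35) = 15.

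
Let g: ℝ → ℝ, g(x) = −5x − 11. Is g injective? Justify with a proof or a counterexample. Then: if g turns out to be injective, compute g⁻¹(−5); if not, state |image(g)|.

-6/5

Suppose g(x_1) = g(x_2). Then −5x_1 − 11 = −5x_2 − 11, hence −5x_1 = −5x_2, hence x_1 = x_2.
Hence g is injective.
Since g is injective, we compute g⁻¹(−5) = (−5 + 11)/(−5) = −6/5.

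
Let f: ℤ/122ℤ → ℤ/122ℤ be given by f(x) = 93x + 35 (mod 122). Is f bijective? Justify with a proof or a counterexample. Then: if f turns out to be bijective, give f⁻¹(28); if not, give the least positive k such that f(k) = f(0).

Recall: f is injective if f(x_1) = f(x_2) implies x_1 = x_2.
If f(x_1) = f(x_2), then 93x_1 ≡ 93x_2 (mod 122). Because gcd(93, 122) = 1, we may cancel 93 to get x_1 ≡ x_2 (mod 122).
We now compute 93⁻¹ mod 122 explicitly. Euclid's algorithm: 122 = 1·93 + 29, 93 = 3·29 + 6, 29 = 4·6 + 5, 6 = 1·5 + 1; back-substituting gives 1 = 21·93 − 16·122, so 93⁻¹ ≡ 21 (mod 122).
For any y ∈ ℤ/122ℤ, x = 21(y − 35) mod 122 satisfies f(x) = 93·21(y − 35) + 35 ≡ y (since 93·21 ≡ 1 mod 122). So every y has a preimage.
So f is bijective.
Since f is bijective, we find f⁻¹(28): we need 93x ≡ 28 − 35 ≡ 115 (mod 122). Using 93⁻¹ = 21: x ≡ 21·115 = 2415 = 19·122 + 97, so x = 97.
Check: f(97) = 93·97 + 35 = 9056 = 74·122 + 28 ≡ 28 (mod 122).

97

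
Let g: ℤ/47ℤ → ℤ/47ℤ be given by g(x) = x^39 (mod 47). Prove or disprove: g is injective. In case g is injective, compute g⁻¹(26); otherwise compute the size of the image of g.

40

Since 47 is prime, the nonzero elements of ℤ/47ℤ form a cyclic group of order 46.
As gcd(39, 46) = 1, raising to the 39th power is a bijection on this group: if x_1^39 ≡ x_2^39 then (x_1x_2^{−1})^39 = 1, and the only element of order dividing gcd(39, 46) = 1 is 1, so x_1 = x_2.
With g(0) = 0 this makes g injective on all of ℤ/47ℤ, hence bijective (finite equal-size domain and codomain). In particular g is injective.
Since g is injective, we find the preimage of 26. The inverse of x ↦ x^39 on (ℤ/47ℤ)^× is x ↦ x^13, because 39·13 = 507 = 11·46 + 1 ≡ 1 (mod 46) and x^{46} = 1 for x ≠ 0 (Fermat). So g⁻¹(26) = 26^13 mod 47.
Repeated squaring mod 47: 26^1 ≡ 26, 26^2 ≡ 26² = 676 ≡ 18, 26^4 ≡ 18² = 324 ≡ 42, 26^8 ≡ 42² = 1764 ≡ 25. Since 13 = 8 + 4 + 1, 26^13 ≡ 25·42·26: 25·42 = 1050 ≡ 16, then 16·26 = 416 ≡ 40. So 26^13 ≡ 40 (mod 47).
Hence g⁻¹(26) = 40.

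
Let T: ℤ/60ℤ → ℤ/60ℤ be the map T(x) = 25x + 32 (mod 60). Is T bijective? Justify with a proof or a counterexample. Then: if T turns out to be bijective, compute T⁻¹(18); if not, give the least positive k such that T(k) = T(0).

12

We have gcd(25, 60) = 5 > 1. Taking s = 0 and t = 12: T(0) = 32 and T(12) = 25·12 + 32 = 332 ≡ 32 (mod 60).
So T(0) = T(12) while 0 ≠ 12, therefore T is not injective, hence not bijective.
Since T is not bijective, we find the least positive k with T(k) = T(0): this means 25k ≡ 0 (mod 60), i.e. 60 ∣ 25k. Since gcd(25, 60) = 5, dividing through by 5 this holds exactly when 12 ∣ 5k, and as gcd(5, 12) = 1, exactly when 12 ∣ k.
The smallest positive such k is 12.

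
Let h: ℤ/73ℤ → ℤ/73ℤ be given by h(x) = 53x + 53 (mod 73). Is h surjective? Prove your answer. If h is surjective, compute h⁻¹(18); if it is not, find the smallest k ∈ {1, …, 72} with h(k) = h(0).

Since gcd(53, 73) = 1, 53 is invertible modulo 73. Euclid's algorithm: 73 = 1·53 + 20, 53 = 2·20 + 13, 20 = 1·13 + 7, 13 = 1·7 + 6, 7 = 1·6 + 1; back-substituting gives 1 = 62·53 − 45·73, so 53⁻¹ ≡ 62 (mod 73).
Then y ↦ 62(y − 53) is a two-sided inverse to h, so every y ∈ ℤ/73ℤ has a preimage.
So h is surjective.
Since h is surjective, we compute h⁻¹(18): solve 53x + 53 ≡ 18 (mod 73), i.e. 53x ≡ 38 (mod 73).
Multiplying by 53⁻¹ = 62 gives x ≡ 62·38 = 2356 = 32·73 + 20 ≡ 20 (mod 73).
Check: h(20) = 53·20 + 53 = 1113 = 15·73 + 18 ≡ 18 (mod 73).

20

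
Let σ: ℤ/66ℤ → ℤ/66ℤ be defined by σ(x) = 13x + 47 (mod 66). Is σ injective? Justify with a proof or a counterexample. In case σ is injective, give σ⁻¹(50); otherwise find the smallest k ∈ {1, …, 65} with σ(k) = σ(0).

51

If σ(s) = σ(t), then 13s ≡ 13t (mod 66). Because gcd(13, 66) = 1, we may cancel 13 to get s ≡ t (mod 66).
Therefore σ is injective.
We now compute 13⁻¹ mod 66 explicitly. Euclid's algorithm: 66 = 5·13 + 1; back-substituting gives 1 = 61·13 − 12·66, so 13⁻¹ ≡ 61 (mod 66).
Since σ is injective, we find σ⁻¹(50): we need 13x ≡ 50 − 47 ≡ 3 (mod 66). Using 13⁻¹ = 61: x ≡ 61·3 = 183 = 2·66 + 51, so x = 51.
Check: σ(51) = 13·51 + 47 = 710 = 10·66 + 50 ≡ 50 (mod 66).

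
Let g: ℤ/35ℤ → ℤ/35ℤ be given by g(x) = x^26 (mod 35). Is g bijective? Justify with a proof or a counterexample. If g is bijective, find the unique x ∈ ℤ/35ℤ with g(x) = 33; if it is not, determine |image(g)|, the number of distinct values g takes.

g(1) = 1^26 = 1.
g(6): Repeated squaring mod 35: 6^1 ≡ 6, 6^2 ≡ 6² = 36 ≡ 1, 6^4 ≡ 1² = 1, 6^8 ≡ 1² = 1, 6^16 ≡ 1² = 1. Since 26 = 16 + 8 + 2, 6^26 ≡ 1·1·1: 1·1 = 1, then 1·1 = 1. So 6^26 ≡ 1 (mod 35).
So g(1) = g(6) = 1 while 1 ≠ 6, therefore g is not injective, hence not bijective.
Since g is not bijective, we determine |image(g)|. Computing x^26 mod 35 for each x (by repeated squaring, reducing mod 35 at every step), the values g(0), g(1), …, g(34) are: 0, 1, 4, 9, 16, 25, 1, 14, 29, 11, 30, 16, 4, 29, 21, 15, 11, 9, 9, 11, 15, 21, 29, 4, 16, 30, 11, 29, 14, 1, 25, 16, 9, 4, 1.
The distinct values are {0, 1, 4, 9, 11, 14, 15, 16, 21, 25, 29, 30}; there are 12 of them.

12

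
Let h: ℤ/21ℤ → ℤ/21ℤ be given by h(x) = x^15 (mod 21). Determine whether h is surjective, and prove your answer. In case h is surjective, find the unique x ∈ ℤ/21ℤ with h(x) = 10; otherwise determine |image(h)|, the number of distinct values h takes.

9

h(1) = 1^15 = 1.
h(4): Repeated squaring mod 21: 4^1 ≡ 4, 4^2 ≡ 4² = 16, 4^4 ≡ 16² = 256 ≡ 4, 4^8 ≡ 4² = 16. Since 15 = 8 + 4 + 2 + 1, 4^15 ≡ 16·4·16·4: 16·4 = 64 ≡ 1, then 1·16 = 16, then 16·4 = 64 ≡ 1. So 4^15 ≡ 1 (mod 21).
So h(1) = h(4) = 1 while 1 ≠ 4, hence h is not injective.
A non-injective map from the 21-element set ℤ/21ℤ to itself takes at most 20 distinct values, so it cannot be surjective. Therefore h is not surjective.
Since h is not surjective, we determine |image(h)|. Computing x^15 mod 21 for each x (by repeated squaring, reducing mod 21 at every step), the values h(0), h(1), …, h(20) are: 0, 1, 8, 6, 1, 20, 6, 7, 8, 15, 13, 8, 6, 13, 14, 15, 1, 20, 15, 13, 20.
The distinct values are {0, 1, 6, 7, 8, 13, 14, 15, 20}; there are 9 of them.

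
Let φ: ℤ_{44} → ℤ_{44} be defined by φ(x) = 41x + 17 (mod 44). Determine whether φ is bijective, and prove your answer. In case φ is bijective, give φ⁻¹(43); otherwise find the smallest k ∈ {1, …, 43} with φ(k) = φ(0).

6

If φ(x_1) = φ(x_2), then 41x_1 ≡ 41x_2 (mod 44). Because gcd(41, 44) = 1, we may cancel 41 to get x_1 ≡ x_2 (mod 44).
We now compute 41⁻¹ mod 44 explicitly. Euclid's algorithm: 44 = 1·41 + 3, 41 = 13·3 + 2, 3 = 1·2 + 1; back-substituting gives 1 = 29·41 − 27·44, so 41⁻¹ ≡ 29 (mod 44).
For any y ∈ ℤ_{44}, x = 29(y − 17) mod 44 satisfies φ(x) = 41·29(y − 17) + 17 ≡ y (since 41·29 ≡ 1 mod 44). So every y has a preimage.
So φ is bijective.
Since φ is bijective, we compute φ⁻¹(43): solve 41x + 17 ≡ 43 (mod 44), i.e. 41x ≡ 26 (mod 44).
Multiplying by 41⁻¹ = 29 gives x ≡ 29·26 = 754 = 17·44 + 6 ≡ 6 (mod 44).
Check: φ(6) = 41·6 + 17 = 263 = 5·44 + 43 ≡ 43 (mod 44).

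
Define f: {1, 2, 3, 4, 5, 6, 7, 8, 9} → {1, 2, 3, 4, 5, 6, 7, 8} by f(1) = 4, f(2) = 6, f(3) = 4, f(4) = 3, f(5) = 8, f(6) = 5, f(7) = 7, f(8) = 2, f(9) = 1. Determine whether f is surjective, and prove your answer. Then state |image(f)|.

Every element of the codomain has a preimage: 1 = f(9), 2 = f(8), 3 = f(4), 4 = f(1), 5 = f(6), 6 = f(2), 7 = f(7), 8 = f(5).
Therefore f is surjective.
The image of f is {1, 2, 3, 4, 5, 6, 7, 8}, which has 8 elements.

8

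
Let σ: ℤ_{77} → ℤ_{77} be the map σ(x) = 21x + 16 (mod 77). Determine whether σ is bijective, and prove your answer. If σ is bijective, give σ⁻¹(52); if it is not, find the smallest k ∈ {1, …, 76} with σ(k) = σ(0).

11

By definition, injectivity means: for all s, t in the domain, σ(s) = σ(t) implies s = t.
We have gcd(21, 77) = 7 > 1. Taking s = 0 and t = 11: σ(0) = 16 and σ(11) = 21·11 + 16 = 247 ≡ 16 (mod 77).
So σ(0) = σ(11) while 0 ≠ 11, thus σ is not injective, hence not bijective.
Since σ is not bijective, we find the least positive k with σ(k) = σ(0): this means 21k ≡ 0 (mod 77), i.e. 77 ∣ 21k. Since gcd(21, 77) = 7, dividing through by 7 this holds exactly when 11 ∣ 3k, and as gcd(3, 11) = 1, exactly when 11 ∣ k.
The smallest positive such k is 11.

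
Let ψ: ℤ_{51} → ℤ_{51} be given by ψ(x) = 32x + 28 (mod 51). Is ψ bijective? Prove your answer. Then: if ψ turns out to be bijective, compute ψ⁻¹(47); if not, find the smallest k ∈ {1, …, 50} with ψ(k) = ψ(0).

50

Recall: ψ is injective if ψ(s) = ψ(t) implies s = t.
If ψ(s) = ψ(t), then 32s ≡ 32t (mod 51). Because gcd(32, 51) = 1, we may cancel 32 to get s ≡ t (mod 51).
We now compute 32⁻¹ mod 51 explicitly. Euclid's algorithm: 51 = 1·32 + 19, 32 = 1·19 + 13, 19 = 1·13 + 6, 13 = 2·6 + 1; back-substituting gives 1 = 8·32 − 5·51, so 32⁻¹ ≡ 8 (mod 51).
Then y ↦ 8(y − 28) is a two-sided inverse to ψ, so every y ∈ ℤ_{51} has a preimage.
So ψ is bijective.
Since ψ is bijective, we compute ψ⁻¹(47): solve 32x + 28 ≡ 47 (mod 51), i.e. 32x ≡ 19 (mod 51).
Multiplying by 32⁻¹ = 8 gives x ≡ 8·19 = 152 = 2·51 + 50 ≡ 50 (mod 51).
Check: ψ(50) = 32·50 + 28 = 1628 = 31·51 + 47 ≡ 47 (mod 51).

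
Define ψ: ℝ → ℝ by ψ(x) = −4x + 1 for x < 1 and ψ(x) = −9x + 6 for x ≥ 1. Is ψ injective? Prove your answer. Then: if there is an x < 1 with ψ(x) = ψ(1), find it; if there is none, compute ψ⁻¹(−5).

11/9

Both pieces are strictly decreasing (slopes −4 and −9), so each is injective on its own interval.
The left piece maps (−∞, 1) onto (−3, ∞); the right piece maps [1, ∞) onto (−∞, −3].
These images are disjoint, so no value is attained by both pieces. So ψ is injective.
Because the two images are disjoint, no x < 1 has ψ(x) = ψ(1), so we compute ψ⁻¹(−5): −5 lies in (−∞, −3], so solve −9x + 6 = −5: x = (−5 − 6)/(−9) = 11/9.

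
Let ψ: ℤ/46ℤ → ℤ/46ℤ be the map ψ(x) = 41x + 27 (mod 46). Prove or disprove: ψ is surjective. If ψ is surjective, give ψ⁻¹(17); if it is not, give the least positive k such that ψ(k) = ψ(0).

2

Since gcd(41, 46) = 1, 41 is invertible modulo 46. Euclid's algorithm: 46 = 1·41 + 5, 41 = 8·5 + 1; back-substituting gives 1 = 9·41 − 8·46, so 41⁻¹ ≡ 9 (mod 46).
Then y ↦ 9(y − 27) is a two-sided inverse to ψ, so every y ∈ ℤ/46ℤ has a preimage.
So ψ is surjective.
Since ψ is surjective, we find ψ⁻¹(17): we need 41x ≡ 17 − 27 ≡ 36 (mod 46). Using 41⁻¹ = 9: x ≡ 9·36 = 324 = 7·46 + 2, so x = 2.
Check: ψ(2) = 41·2 + 27 = 109 = 2·46 + 17 ≡ 17 (mod 46).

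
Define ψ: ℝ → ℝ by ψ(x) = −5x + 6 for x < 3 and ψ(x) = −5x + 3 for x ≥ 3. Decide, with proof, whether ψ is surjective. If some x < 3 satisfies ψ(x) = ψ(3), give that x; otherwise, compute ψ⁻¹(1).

Both pieces are strictly decreasing (slopes −5 and −5), so each is injective on its own interval.
The left piece maps (−∞, 3) onto (−9, ∞); the right piece maps [3, ∞) onto (−∞, −12].
The union (−9, ∞) ∪ (−∞, −12] omits the interval between −9 and −12; in particular −9 has no preimage. So ψ is not surjective.
Because the two images are disjoint, no x < 3 has ψ(x) = ψ(3), so we compute ψ⁻¹(1): 1 lies in (−9, ∞), so solve −5x + 6 = 1: x = (1 − 6)/(−5) = 1.

1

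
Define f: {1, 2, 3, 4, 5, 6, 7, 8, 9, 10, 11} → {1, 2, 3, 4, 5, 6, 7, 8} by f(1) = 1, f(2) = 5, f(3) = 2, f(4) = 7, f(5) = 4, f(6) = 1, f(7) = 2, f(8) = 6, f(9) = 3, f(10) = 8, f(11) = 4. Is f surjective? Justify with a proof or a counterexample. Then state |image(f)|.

8

Every element of the codomain has a preimage: 1 = f(1), 2 = f(3), 3 = f(9), 4 = f(5), 5 = f(2), 6 = f(8), 7 = f(4), 8 = f(10).
Therefore f is surjective.
The image of f is {1, 2, 3, 4, 5, 6, 7, 8}, which has 8 elements.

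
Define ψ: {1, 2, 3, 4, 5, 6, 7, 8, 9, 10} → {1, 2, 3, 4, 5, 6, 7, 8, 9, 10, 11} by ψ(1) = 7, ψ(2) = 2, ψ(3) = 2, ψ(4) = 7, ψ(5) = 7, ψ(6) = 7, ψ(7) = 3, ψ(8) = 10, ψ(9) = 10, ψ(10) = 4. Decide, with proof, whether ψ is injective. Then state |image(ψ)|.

5

ψ(2) = 2 = ψ(3) with 2 ≠ 3, so ψ is not injective.
The image of ψ is {2, 3, 4, 7, 10}, which has 5 elements.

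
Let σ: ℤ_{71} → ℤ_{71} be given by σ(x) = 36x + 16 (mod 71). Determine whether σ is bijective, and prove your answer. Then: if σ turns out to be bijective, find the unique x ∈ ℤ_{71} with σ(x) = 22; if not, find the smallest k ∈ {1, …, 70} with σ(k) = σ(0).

Recall: σ is injective when σ(s) = σ(t) forces s = t.
If σ(s) = σ(t), then 36s ≡ 36t (mod 71). Because gcd(36, 71) = 1, we may cancel 36 to get s ≡ t (mod 71).
We now compute 36⁻¹ mod 71 explicitly. Euclid's algorithm: 71 = 1·36 + 35, 36 = 1·35 + 1; back-substituting gives 1 = 2·36 − 1·71, so 36⁻¹ ≡ 2 (mod 71).
For any y ∈ ℤ_{71}, x = 2(y − 16) mod 71 satisfies σ(x) = 36·2(y − 16) + 16 ≡ y (since 36·2 ≡ 1 mod 71). So every y has a preimage.
Hence σ is bijective.
Since σ is bijective, we compute σ⁻¹(22): solve 36x + 16 ≡ 22 (mod 71), i.e. 36x ≡ 6 (mod 71).
Multiplying by 36⁻¹ = 2 gives x ≡ 2·6 = 12 ≡ 12 (mod 71).
Check: σ(12) = 36·12 + 16 = 448 = 6·71 + 22 ≡ 22 (mod 71).

12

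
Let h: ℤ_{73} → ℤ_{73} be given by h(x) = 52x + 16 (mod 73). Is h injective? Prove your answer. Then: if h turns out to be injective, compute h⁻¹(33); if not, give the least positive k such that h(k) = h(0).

27

If h(x_1) = h(x_2), then 52x_1 ≡ 52x_2 (mod 73). Because gcd(52, 73) = 1, we may cancel 52 to get x_1 ≡ x_2 (mod 73).
So h is injective.
We now compute 52⁻¹ mod 73 explicitly. Euclid's algorithm: 73 = 1·52 + 21, 52 = 2·21 + 10, 21 = 2·10 + 1; back-substituting gives 1 = 66·52 − 47·73, so 52⁻¹ ≡ 66 (mod 73).
Since h is injective, we compute h⁻¹(33): solve 52x + 16 ≡ 33 (mod 73), i.e. 52x ≡ 17 (mod 73).
Multiplying by 52⁻¹ = 66 gives x ≡ 66·17 = 1122 = 15·73 + 27 ≡ 27 (mod 73).
Check: h(27) = 52·27 + 16 = 1420 = 19·73 + 33 ≡ 33 (mod 73).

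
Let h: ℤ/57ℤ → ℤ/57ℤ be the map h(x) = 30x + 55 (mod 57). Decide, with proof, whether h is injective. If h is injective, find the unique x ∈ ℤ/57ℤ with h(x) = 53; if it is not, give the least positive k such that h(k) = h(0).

Recall that injectivity means: for all u, v in the domain, h(u) = h(v) implies u = v.
We have gcd(30, 57) = 3 > 1. Taking u = 0 and v = 19: h(0) = 55 and h(19) = 30·19 + 55 = 625 ≡ 55 (mod 57).
So h(0) = h(19) while 0 ≠ 19, hence h is not injective.
Since h is not injective, we find the least positive k with h(k) = h(0): this means 30k ≡ 0 (mod 57), i.e. 57 ∣ 30k. Since gcd(30, 57) = 3, dividing through by 3 this holds exactly when 19 ∣ 10k, and as gcd(10, 19) = 1, exactly when 19 ∣ k.
The smallest positive such k is 19.

19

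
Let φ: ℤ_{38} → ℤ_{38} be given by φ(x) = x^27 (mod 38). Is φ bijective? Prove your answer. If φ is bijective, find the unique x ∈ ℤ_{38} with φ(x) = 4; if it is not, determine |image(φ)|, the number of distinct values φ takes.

φ(1) = 1^27 = 1.
φ(5): Repeated squaring mod 38: 5^1 ≡ 5, 5^2 ≡ 5² = 25, 5^4 ≡ 25² = 625 ≡ 17, 5^8 ≡ 17² = 289 ≡ 23, 5^16 ≡ 23² = 529 ≡ 35. Since 27 = 16 + 8 + 2 + 1, 5^27 ≡ 35·23·25·5: 35·23 = 805 ≡ 7, then 7·25 = 175 ≡ 23, then 23·5 = 115 ≡ 1. So 5^27 ≡ 1 (mod 38).
So φ(1) = φ(5) = 1 while 1 ≠ 5, therefore φ is not injective, hence not bijective.
Since φ is not bijective, we determine |image(φ)|. Computing x^27 mod 38 for each x (by repeated squaring, reducing mod 38 at every step), the values φ(0), φ(1), …, φ(37) are: 0, 1, 18, 37, 20, 1, 20, 1, 18, 1, 18, 1, 18, 37, 18, 37, 20, 1, 18, 19, 20, 37, 18, 1, 20, 1, 20, 37, 20, 37, 20, 37, 18, 37, 18, 1, 20, 37.
The distinct values are {0, 1, 18, 19, 20, 37}; there are 6 of them.

6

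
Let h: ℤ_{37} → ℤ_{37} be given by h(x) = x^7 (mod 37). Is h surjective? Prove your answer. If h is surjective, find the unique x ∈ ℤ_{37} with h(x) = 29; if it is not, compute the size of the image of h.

8

Since 37 is prime, the nonzero elements of ℤ_{37} form a cyclic group of order 36.
As gcd(7, 36) = 1, raising to the 7th power is a bijection on this group: if x_1^7 ≡ x_2^7 then (x_1x_2^{−1})^7 = 1, and the only element of order dividing gcd(7, 36) = 1 is 1, so x_1 = x_2.
With h(0) = 0 this makes h injective on all of ℤ_{37}, hence bijective (finite equal-size domain and codomain). In particular h is surjective.
Since h is surjective, we find the preimage of 29. The inverse of x ↦ x^7 on (ℤ_{37})^× is x ↦ x^31, because 7·31 = 217 = 6·36 + 1 ≡ 1 (mod 36) and x^{36} = 1 for x ≠ 0 (Fermat). So h⁻¹(29) = 29^31 mod 37.
Repeated squaring mod 37: 29^1 ≡ 29, 29^2 ≡ 29² = 841 ≡ 27, 29^4 ≡ 27² = 729 ≡ 26, 29^8 ≡ 26² = 676 ≡ 10, 29^16 ≡ 10² = 100 ≡ 26. Since 31 = 16 + 8 + 4 + 2 + 1, 29^31 ≡ 26·10·26·27·29: 26·10 = 260 ≡ 1, then 1·26 = 26, then 26·27 = 702 ≡ 36, then 36·29 = 1044 ≡ 8. So 29^31 ≡ 8 (mod 37).
Hence h⁻¹(29) = 8.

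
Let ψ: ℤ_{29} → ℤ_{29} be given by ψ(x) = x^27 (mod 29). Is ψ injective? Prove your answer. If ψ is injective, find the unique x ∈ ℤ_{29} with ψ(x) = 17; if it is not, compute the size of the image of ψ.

12

Since 29 is prime, the nonzero elements of ℤ_{29} form a cyclic group of order 28.
As gcd(27, 28) = 1, raising to the 27th power is a bijection on this group: if s^27 ≡ t^27 then (st^{−1})^27 = 1, and the only element of order dividing gcd(27, 28) = 1 is 1, so s = t.
With ψ(0) = 0 this makes ψ injective on all of ℤ_{29}, hence bijective (finite equal-size domain and codomain). In particular ψ is injective.
Since ψ is injective, we find the preimage of 17. The inverse of x ↦ x^27 on (ℤ_{29})^× is x ↦ x^27, because 27·27 = 729 = 26·28 + 1 ≡ 1 (mod 28) and x^{28} = 1 for x ≠ 0 (Fermat). So ψ⁻¹(17) = 17^27 mod 29.
Repeated squaring mod 29: 17^1 ≡ 17, 17^2 ≡ 17² = 289 ≡ 28, 17^4 ≡ 28² = 784 ≡ 1, 17^8 ≡ 1² = 1, 17^16 ≡ 1² = 1. Since 27 = 16 + 8 + 2 + 1, 17^27 ≡ 1·1·28·17: 1·1 = 1, then 1·28 = 28, then 28·17 = 476 ≡ 12. So 17^27 ≡ 12 (mod 29).
Hence ψ⁻¹(17) = 12.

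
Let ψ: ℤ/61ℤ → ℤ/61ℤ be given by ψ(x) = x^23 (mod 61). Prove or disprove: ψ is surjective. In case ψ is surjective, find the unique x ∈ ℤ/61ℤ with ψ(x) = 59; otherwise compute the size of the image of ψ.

Since 61 is prime, the nonzero elements of ℤ/61ℤ form a cyclic group of order 60.
As gcd(23, 60) = 1, raising to the 23rd power is a bijection on this group: if u^23 ≡ v^23 then (uv^{−1})^23 = 1, and the only element of order dividing gcd(23, 60) = 1 is 1, so u = v.
With ψ(0) = 0 this makes ψ injective on all of ℤ/61ℤ, hence bijective (finite equal-size domain and codomain). In particular ψ is surjective.
Since ψ is surjective, we find the preimage of 59. The inverse of x ↦ x^23 on (ℤ/61ℤ)^× is x ↦ x^47, because 23·47 = 1081 = 18·60 + 1 ≡ 1 (mod 60) and x^{60} = 1 for x ≠ 0 (Fermat). So ψ⁻¹(59) = 59^47 mod 61.
Repeated squaring mod 61: 59^1 ≡ 59, 59^2 ≡ 59² = 3481 ≡ 4, 59^4 ≡ 4² = 16, 59^8 ≡ 16² = 256 ≡ 12, 59^16 ≡ 12² = 144 ≡ 22, 59^32 ≡ 22² = 484 ≡ 57. Since 47 = 32 + 8 + 4 + 2 + 1, 59^47 ≡ 57·12·16·4·59: 57·12 = 684 ≡ 13, then 13·16 = 208 ≡ 25, then 25·4 = 100 ≡ 39, then 39·59 = 2301 ≡ 44. So 59^47 ≡ 44 (mod 61).
Hence ψ⁻¹(59) = 44.

44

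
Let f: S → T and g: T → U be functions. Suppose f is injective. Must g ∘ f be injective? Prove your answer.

No. Take S = T = U = {1, 2}, f = identity (injective), and g(x) = 1 for every x.
Then (g ∘ f)(1) = 1 = (g ∘ f)(2) with 1 ≠ 2, so g ∘ f is not injective.

not injective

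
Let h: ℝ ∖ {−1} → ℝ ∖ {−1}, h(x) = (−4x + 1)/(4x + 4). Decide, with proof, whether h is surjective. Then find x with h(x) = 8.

For any y ≠ −1, solving y(4x + 4) = −4x + 1 for x gives a well-defined x ≠ −1. So h is surjective.
Solving h(x) = 8: cross-multiplying gives −4x + 1 = 8(4x + 4), which rearranges to −36x = 31, so x = −31/36.

-31/36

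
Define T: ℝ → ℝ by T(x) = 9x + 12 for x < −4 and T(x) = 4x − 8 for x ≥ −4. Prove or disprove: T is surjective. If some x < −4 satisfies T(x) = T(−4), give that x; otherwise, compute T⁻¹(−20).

Both pieces are strictly increasing (slopes 9 and 4), so each is injective on its own interval.
The left piece maps (−∞, −4) onto (−∞, −24); the right piece maps [−4, ∞) onto [−24, ∞).
These images together cover ℝ, so T is surjective.
Because the two images are disjoint, no x < −4 has T(x) = T(−4), so we compute T⁻¹(−20): −20 lies in [−24, ∞), so solve 4x − 8 = −20: x = (−20 + 8)/4 = −3.

-3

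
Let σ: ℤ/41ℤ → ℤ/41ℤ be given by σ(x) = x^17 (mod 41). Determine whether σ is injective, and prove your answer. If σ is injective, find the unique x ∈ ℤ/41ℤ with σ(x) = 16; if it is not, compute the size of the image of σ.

37

Since 41 is prime, the nonzero elements of ℤ/41ℤ form a cyclic group of order 40.
As gcd(17, 40) = 1, raising to the 17th power is a bijection on this group: if x_1^17 ≡ x_2^17 then (x_1x_2^{−1})^17 = 1, and the only element of order dividing gcd(17, 40) = 1 is 1, so x_1 = x_2.
With σ(0) = 0 this makes σ injective on all of ℤ/41ℤ, hence bijective (finite equal-size domain and codomain). In particular σ is injective.
Since σ is injective, we find the preimage of 16. The inverse of x ↦ x^17 on (ℤ/41ℤ)^× is x ↦ x^33, because 17·33 = 561 = 14·40 + 1 ≡ 1 (mod 40) and x^{40} = 1 for x ≠ 0 (Fermat). So σ⁻¹(16) = 16^33 mod 41.
Repeated squaring mod 41: 16^1 ≡ 16, 16^2 ≡ 16² = 256 ≡ 10, 16^4 ≡ 10² = 100 ≡ 18, 16^8 ≡ 18² = 324 ≡ 37, 16^16 ≡ 37² = 1369 ≡ 16, 16^32 ≡ 16² = 256 ≡ 10. Since 33 = 32 + 1, 16^33 ≡ 10·16: 10·16 = 160 ≡ 37. So 16^33 ≡ 37 (mod 41).
Hence σ⁻¹(16) = 37.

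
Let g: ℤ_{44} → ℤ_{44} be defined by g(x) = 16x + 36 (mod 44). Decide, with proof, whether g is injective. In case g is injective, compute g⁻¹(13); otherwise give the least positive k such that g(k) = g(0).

11

Recall: injectivity means: for all s, t in the domain, g(s) = g(t) implies s = t.
We have gcd(16, 44) = 4 > 1. Taking s = 0 and t = 11: g(0) = 36 and g(11) = 16·11 + 36 = 212 ≡ 36 (mod 44).
So g(0) = g(11) while 0 ≠ 11, hence g is not injective.
Since g is not injective, we find the least positive k with g(k) = g(0): this means 16k ≡ 0 (mod 44), i.e. 44 ∣ 16k. Since gcd(16, 44) = 4, dividing through by 4 this holds exactly when 11 ∣ 4k, and as gcd(4, 11) = 1, exactly when 11 ∣ k.
The smallest positive such k is 11.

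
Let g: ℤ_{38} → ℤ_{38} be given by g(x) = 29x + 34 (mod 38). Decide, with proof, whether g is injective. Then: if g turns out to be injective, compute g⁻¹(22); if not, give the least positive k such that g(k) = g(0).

Suppose g(x_1) = g(x_2) in ℤ_{38}. Then 29x_1 + 34 ≡ 29x_2 + 34 (mod 38), hence 29(x_1 − x_2) ≡ 0 (mod 38).
Since gcd(29, 38) = 1, 29 is invertible modulo 38, therefore x_1 − x_2 ≡ 0 (mod 38), i.e. x_1 = x_2.
Therefore g is injective.
We now compute 29⁻¹ mod 38 explicitly. Euclid's algorithm: 38 = 1·29 + 9, 29 = 3·9 + 2, 9 = 4·2 + 1; back-substituting gives 1 = 21·29 − 16·38, so 29⁻¹ ≡ 21 (mod 38).
Since g is injective, we find g⁻¹(22): we need 29x ≡ 22 − 34 ≡ 26 (mod 38). Using 29⁻¹ = 21: x ≡ 21·26 = 546 = 14·38 + 14, so x = 14.
Check: g(14) = 29·14 + 34 = 440 = 11·38 + 22 ≡ 22 (mod 38).

14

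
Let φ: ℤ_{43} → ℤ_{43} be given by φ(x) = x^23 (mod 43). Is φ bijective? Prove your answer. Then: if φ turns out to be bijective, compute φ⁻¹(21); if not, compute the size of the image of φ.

35

Since 43 is prime, the nonzero elements of ℤ_{43} form a cyclic group of order 42.
As gcd(23, 42) = 1, raising to the 23rd power is a bijection on this group: if s^23 ≡ t^23 then (st^{−1})^23 = 1, and the only element of order dividing gcd(23, 42) = 1 is 1, so s = t.
With φ(0) = 0 this makes φ injective on all of ℤ_{43}, hence bijective (finite equal-size domain and codomain). In particular φ is bijective.
Since φ is bijective, we find the preimage of 21. The inverse of x ↦ x^23 on (ℤ_{43})^× is x ↦ x^11, because 23·11 = 253 = 6·42 + 1 ≡ 1 (mod 42) and x^{42} = 1 for x ≠ 0 (Fermat). So φ⁻¹(21) = 21^11 mod 43.
Repeated squaring mod 43: 21^1 ≡ 21, 21^2 ≡ 21² = 441 ≡ 11, 21^4 ≡ 11² = 121 ≡ 35, 21^8 ≡ 35² = 1225 ≡ 21. Since 11 = 8 + 2 + 1, 21^11 ≡ 21·11·21: 21·11 = 231 ≡ 16, then 16·21 = 336 ≡ 35. So 21^11 ≡ 35 (mod 43).
Hence φ⁻¹(21) = 35.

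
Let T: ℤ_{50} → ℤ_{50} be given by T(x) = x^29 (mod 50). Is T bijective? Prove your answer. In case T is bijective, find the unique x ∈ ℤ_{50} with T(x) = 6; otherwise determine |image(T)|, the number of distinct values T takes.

T(0) = 0^29 = 0.
T(10): Repeated squaring mod 50: 10^1 ≡ 10, 10^2 ≡ 10² = 100 ≡ 0, 10^4 ≡ 0² = 0, 10^8 ≡ 0² = 0, 10^16 ≡ 0² = 0. Since 29 = 16 + 8 + 4 + 1, 10^29 ≡ 0·0·0·10: 0·0 = 0, then 0·0 = 0, then 0·10 = 0. So 10^29 ≡ 0 (mod 50).
So T(0) = T(10) = 0 while 0 ≠ 10, hence T is not injective, hence not bijective.
Since T is not bijective, we determine |image(T)|. Computing x^29 mod 50 for each x (by repeated squaring, reducing mod 50 at every step), the values T(0), T(1), …, T(49) are: 0, 1, 12, 33, 44, 25, 46, 7, 28, 39, 0, 41, 2, 23, 34, 25, 36, 47, 18, 29, 0, 31, 42, 13, 24, 25, 26, 37, 8, 19, 0, 21, 32, 3, 14, 25, 16, 27, 48, 9, 0, 11, 22, 43, 4, 25, 6, 17, 38, 49.
The distinct values are {0, 1, 2, 3, 4, 6, 7, 8, 9, 11, 12, 13, 14, 16, 17, 18, 19, 21, 22, 23, 24, 25, 26, 27, 28, 29, 31, 32, 33, 34, 36, 37, 38, 39, 41, 42, 43, 44, 46, 47, 48, 49}; there are 42 of them.

42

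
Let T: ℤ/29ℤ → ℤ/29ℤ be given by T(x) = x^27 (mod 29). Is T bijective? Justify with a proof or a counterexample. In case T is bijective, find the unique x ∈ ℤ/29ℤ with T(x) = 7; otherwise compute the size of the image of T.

25

Since 29 is prime, the nonzero elements of ℤ/29ℤ form a cyclic group of order 28.
As gcd(27, 28) = 1, raising to the 27th power is a bijection on this group: if x_1^27 ≡ x_2^27 then (x_1x_2^{−1})^27 = 1, and the only element of order dividing gcd(27, 28) = 1 is 1, so x_1 = x_2.
With T(0) = 0 this makes T injective on all of ℤ/29ℤ, hence bijective (finite equal-size domain and codomain). In particular T is bijective.
Since T is bijective, we find the preimage of 7. The inverse of x ↦ x^27 on (ℤ/29ℤ)^× is x ↦ x^27, because 27·27 = 729 = 26·28 + 1 ≡ 1 (mod 28) and x^{28} = 1 for x ≠ 0 (Fermat). So T⁻¹(7) = 7^27 mod 29.
Repeated squaring mod 29: 7^1 ≡ 7, 7^2 ≡ 7² = 49 ≡ 20, 7^4 ≡ 20² = 400 ≡ 23, 7^8 ≡ 23² = 529 ≡ 7, 7^16 ≡ 7² = 49 ≡ 20. Since 27 = 16 + 8 + 2 + 1, 7^27 ≡ 20·7·20·7: 20·7 = 140 ≡ 24, then 24·20 = 480 ≡ 16, then 16·7 = 112 ≡ 25. So 7^27 ≡ 25 (mod 29).
Hence T⁻¹(7) = 25.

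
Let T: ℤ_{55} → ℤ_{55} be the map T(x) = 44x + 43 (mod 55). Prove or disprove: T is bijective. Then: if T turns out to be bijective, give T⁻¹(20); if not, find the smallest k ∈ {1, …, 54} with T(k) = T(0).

5

We have gcd(44, 55) = 11 > 1. Taking a = 0 and b = 5: T(0) = 43 and T(5) = 44·5 + 43 = 263 ≡ 43 (mod 55).
So T(0) = T(5) while 0 ≠ 5, thus T is not injective, hence not bijective.
Since T is not bijective, we find the least positive k with T(k) = T(0): this means 44k ≡ 0 (mod 55), i.e. 55 ∣ 44k. Since gcd(44, 55) = 11, dividing through by 11 this holds exactly when 5 ∣ 4k, and as gcd(4, 5) = 1, exactly when 5 ∣ k.
The smallest positive such k is 5.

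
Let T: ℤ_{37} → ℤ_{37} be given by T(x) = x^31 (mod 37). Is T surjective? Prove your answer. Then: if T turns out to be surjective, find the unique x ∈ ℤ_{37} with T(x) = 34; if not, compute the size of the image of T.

33

Since 37 is prime, the nonzero elements of ℤ_{37} form a cyclic group of order 36.
As gcd(31, 36) = 1, raising to the 31st power is a bijection on this group: if a^31 ≡ b^31 then (ab^{−1})^31 = 1, and the only element of order dividing gcd(31, 36) = 1 is 1, so a = b.
With T(0) = 0 this makes T injective on all of ℤ_{37}, hence bijective (finite equal-size domain and codomain). In particular T is surjective.
Since T is surjective, we find the preimage of 34. The inverse of x ↦ x^31 on (ℤ_{37})^× is x ↦ x^7, because 31·7 = 217 = 6·36 + 1 ≡ 1 (mod 36) and x^{36} = 1 for x ≠ 0 (Fermat). So T⁻¹(34) = 34^7 mod 37.
Repeated squaring mod 37: 34^1 ≡ 34, 34^2 ≡ 34² = 1156 ≡ 9, 34^4 ≡ 9² = 81 ≡ 7. Since 7 = 4 + 2 + 1, 34^7 ≡ 7·9·34: 7·9 = 63 ≡ 26, then 26·34 = 884 ≡ 33. So 34^7 ≡ 33 (mod 37).
Hence T⁻¹(34) = 33.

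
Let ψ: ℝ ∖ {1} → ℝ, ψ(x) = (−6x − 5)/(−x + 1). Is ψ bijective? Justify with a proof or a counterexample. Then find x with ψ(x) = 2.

If ψ(x) = 6, cross-multiplying gives −1(−6x − 5) = −6(−x + 1), which simplifies to 5 = −6 — false.  So 6 has no preimage and ψ is not surjective.
Hence ψ is not bijective.
Solving ψ(x) = 2: cross-multiplying gives −6x − 5 = 2(−x + 1), which rearranges to −4x = 7, so x = −7/4.

-7/4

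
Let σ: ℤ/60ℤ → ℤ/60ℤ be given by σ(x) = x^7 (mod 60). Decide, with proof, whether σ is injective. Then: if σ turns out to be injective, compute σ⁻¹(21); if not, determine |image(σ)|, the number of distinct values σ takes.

45

σ(0) = 0^7 = 0.
σ(30): Repeated squaring mod 60: 30^1 ≡ 30, 30^2 ≡ 30² = 900 ≡ 0, 30^4 ≡ 0² = 0. Since 7 = 4 + 2 + 1, 30^7 ≡ 0·0·30: 0·0 = 0, then 0·30 = 0. So 30^7 ≡ 0 (mod 60).
So σ(0) = σ(30) = 0 while 0 ≠ 30, thus σ is not injective.
Since σ is not injective, we determine |image(σ)|. Computing x^7 mod 60 for each x (by repeated squaring, reducing mod 60 at every step), the values σ(0), σ(1), …, σ(59) are: 0, 1, 8, 27, 4, 5, 36, 43, 32, 9, 40, 11, 48, 37, 44, 15, 16, 53, 12, 19, 20, 21, 28, 47, 24, 25, 56, 3, 52, 29, 0, 31, 8, 57, 4, 35, 36, 13, 32, 39, 40, 41, 48, 7, 44, 45, 16, 23, 12, 49, 20, 51, 28, 17, 24, 55, 56, 33, 52, 59.
The distinct values are {0, 1, 3, 4, 5, 7, 8, 9, 11, 12, 13, 15, 16, 17, 19, 20, 21, 23, 24, 25, 27, 28, 29, 31, 32, 33, 35, 36, 37, 39, 40, 41, 43, 44, 45, 47, 48, 49, 51, 52, 53, 55, 56, 57, 59}; there are 45 of them.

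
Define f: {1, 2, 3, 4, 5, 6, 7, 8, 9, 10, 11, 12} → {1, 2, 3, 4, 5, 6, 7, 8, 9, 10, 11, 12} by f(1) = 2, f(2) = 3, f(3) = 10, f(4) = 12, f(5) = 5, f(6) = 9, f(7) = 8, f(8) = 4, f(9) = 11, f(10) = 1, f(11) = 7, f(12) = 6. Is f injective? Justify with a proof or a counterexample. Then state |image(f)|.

The values f(1), …, f(12) are 2, 3, 10, 12, 5, 9, 8, 4, 11, 1, 7, 6 — all distinct.
So f(u) = f(v) only when u = v, and f is injective.
The image of f is {1, 2, 3, 4, 5, 6, 7, 8, 9, 10, 11, 12}, which has 12 elements.

12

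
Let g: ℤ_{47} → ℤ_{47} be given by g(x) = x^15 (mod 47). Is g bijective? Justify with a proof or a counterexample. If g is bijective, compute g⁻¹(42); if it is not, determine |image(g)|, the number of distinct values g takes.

Since 47 is prime, the nonzero elements of ℤ_{47} form a cyclic group of order 46.
As gcd(15, 46) = 1, raising to the 15th power is a bijection on this group: if u^15 ≡ v^15 then (uv^{−1})^15 = 1, and the only element of order dividing gcd(15, 46) = 1 is 1, so u = v.
With g(0) = 0 this makes g injective on all of ℤ_{47}, hence bijective (finite equal-size domain and codomain). In particular g is bijective.
Since g is bijective, we find the preimage of 42. The inverse of x ↦ x^15 on (ℤ_{47})^× is x ↦ x^43, because 15·43 = 645 = 14·46 + 1 ≡ 1 (mod 46) and x^{46} = 1 for x ≠ 0 (Fermat). So g⁻¹(42) = 42^43 mod 47.
Repeated squaring mod 47: 42^1 ≡ 42, 42^2 ≡ 42² = 1764 ≡ 25, 42^4 ≡ 25² = 625 ≡ 14, 42^8 ≡ 14² = 196 ≡ 8, 42^16 ≡ 8² = 64 ≡ 17, 42^32 ≡ 17² = 289 ≡ 7. Since 43 = 32 + 8 + 2 + 1, 42^43 ≡ 7·8·25·42: 7·8 = 56 ≡ 9, then 9·25 = 225 ≡ 37, then 37·42 = 1554 ≡ 3. So 42^43 ≡ 3 (mod 47).
Hence g⁻¹(42) = 3.

3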